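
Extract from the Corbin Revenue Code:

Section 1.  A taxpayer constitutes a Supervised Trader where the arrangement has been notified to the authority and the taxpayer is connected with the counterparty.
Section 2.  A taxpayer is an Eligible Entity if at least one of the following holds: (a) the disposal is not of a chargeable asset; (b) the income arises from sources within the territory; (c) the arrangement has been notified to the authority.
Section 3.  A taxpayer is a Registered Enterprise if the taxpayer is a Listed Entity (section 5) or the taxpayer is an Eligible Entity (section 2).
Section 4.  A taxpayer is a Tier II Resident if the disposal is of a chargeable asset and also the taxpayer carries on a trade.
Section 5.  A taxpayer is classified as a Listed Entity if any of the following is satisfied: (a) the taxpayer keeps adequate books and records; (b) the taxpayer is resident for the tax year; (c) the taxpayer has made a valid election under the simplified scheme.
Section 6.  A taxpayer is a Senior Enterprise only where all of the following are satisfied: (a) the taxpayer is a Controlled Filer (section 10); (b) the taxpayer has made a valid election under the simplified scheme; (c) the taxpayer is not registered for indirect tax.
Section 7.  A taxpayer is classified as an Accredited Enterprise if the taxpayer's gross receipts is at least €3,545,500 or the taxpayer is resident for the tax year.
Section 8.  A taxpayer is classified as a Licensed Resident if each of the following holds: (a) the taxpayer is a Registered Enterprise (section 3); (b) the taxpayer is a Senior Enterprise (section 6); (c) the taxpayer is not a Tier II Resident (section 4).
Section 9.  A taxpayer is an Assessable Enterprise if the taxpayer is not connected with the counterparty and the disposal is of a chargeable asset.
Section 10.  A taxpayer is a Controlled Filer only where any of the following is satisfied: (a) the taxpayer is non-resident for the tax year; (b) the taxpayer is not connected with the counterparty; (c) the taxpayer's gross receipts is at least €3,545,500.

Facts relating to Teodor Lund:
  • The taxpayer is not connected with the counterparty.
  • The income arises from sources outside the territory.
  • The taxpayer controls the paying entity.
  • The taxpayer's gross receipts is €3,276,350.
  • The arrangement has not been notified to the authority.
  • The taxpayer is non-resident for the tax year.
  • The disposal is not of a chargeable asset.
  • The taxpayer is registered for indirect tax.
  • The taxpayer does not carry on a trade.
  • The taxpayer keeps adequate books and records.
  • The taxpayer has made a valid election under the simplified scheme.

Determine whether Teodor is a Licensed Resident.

No

section 5 — Listed Entity: [the taxpayer keeps adequate books and records? yes] OR [the taxpayer is resident for the tax year? no] OR [the taxpayer has made a valid election under the simplified scheme? yes] → satisfied.
section 2 — Eligible Entity: [the disposal is not of a chargeable asset? yes] OR [the income arises from sources within the territory? no] OR [the arrangement has been notified to the authority? no] → satisfied.
section 3 — Registered Enterprise: [Listed Entity (section 5)? yes] OR [Eligible Entity (section 2)? yes] → satisfied.
section 10 — Controlled Filer: [the taxpayer is non-resident for the tax year? yes] OR [the taxpayer is not connected with the counterparty? yes] OR [taxpayer's gross receipts: €3,276,350 ≥ €3,545,500? no] → satisfied.
section 6 — Senior Enterprise: [Controlled Filer (section 10)? yes] AND [the taxpayer has made a valid election under the simplified scheme? yes] AND [the taxpayer is not registered for indirect tax? no] → not satisfied.
section 4 — Tier II Resident: [the disposal is of a chargeable asset? no] AND [the taxpayer carries on a trade? no] → not satisfied.
section 8 — Licensed Resident: [Registered Enterprise (section 3)? yes] AND [Senior Enterprise (section 6)? no] AND [not a Tier II Resident (section 4)? yes] → not satisfied.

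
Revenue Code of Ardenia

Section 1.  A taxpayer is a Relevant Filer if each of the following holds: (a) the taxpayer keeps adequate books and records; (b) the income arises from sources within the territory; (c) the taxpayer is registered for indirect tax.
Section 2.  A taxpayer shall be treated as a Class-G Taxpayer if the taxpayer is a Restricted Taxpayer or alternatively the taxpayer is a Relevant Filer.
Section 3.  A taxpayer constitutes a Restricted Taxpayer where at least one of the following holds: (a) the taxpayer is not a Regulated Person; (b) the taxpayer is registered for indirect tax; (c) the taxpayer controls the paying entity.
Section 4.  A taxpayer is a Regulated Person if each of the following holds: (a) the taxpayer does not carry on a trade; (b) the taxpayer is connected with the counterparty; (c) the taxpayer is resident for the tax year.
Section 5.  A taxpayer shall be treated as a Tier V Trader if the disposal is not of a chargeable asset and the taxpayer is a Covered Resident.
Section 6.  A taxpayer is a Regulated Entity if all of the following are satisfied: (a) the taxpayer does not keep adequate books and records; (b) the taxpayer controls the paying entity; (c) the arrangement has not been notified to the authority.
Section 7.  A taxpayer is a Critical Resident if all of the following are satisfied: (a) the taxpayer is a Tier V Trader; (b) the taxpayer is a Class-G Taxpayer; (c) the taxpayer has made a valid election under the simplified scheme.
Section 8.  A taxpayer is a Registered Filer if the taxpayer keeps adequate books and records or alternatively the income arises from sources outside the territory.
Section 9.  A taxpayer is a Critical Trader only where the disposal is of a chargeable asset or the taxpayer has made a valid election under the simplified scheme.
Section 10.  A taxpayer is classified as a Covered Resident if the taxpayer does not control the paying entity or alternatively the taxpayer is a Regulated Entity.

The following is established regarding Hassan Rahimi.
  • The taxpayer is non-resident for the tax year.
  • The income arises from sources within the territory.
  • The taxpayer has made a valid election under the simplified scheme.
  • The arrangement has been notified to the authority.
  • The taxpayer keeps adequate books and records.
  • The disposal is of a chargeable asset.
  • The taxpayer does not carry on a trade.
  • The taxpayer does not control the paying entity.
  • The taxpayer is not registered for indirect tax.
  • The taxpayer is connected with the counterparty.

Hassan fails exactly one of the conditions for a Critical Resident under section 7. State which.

Tier V Trader

Under section 6: the taxpayer does not keep adequate books and records? no; and the taxpayer controls the paying entity? no; and the arrangement has not been notified to the authority? no. So the taxpayer is not a Regulated Entity.
Under section 10: the taxpayer does not control the paying entity? yes; or Regulated Entity (section 6)? no. So the taxpayer is a Covered Resident.
Under section 5: the disposal is not of a chargeable asset? no; and Covered Resident (section 10)? yes. So the taxpayer is not a Tier V Trader.
Under section 4: the taxpayer does not carry on a trade? yes; and the taxpayer is connected with the counterparty? yes; and the taxpayer is resident for the tax year? no. So the taxpayer is not a Regulated Person.
Under section 3: not a Regulated Person (section 4)? yes; or the taxpayer is registered for indirect tax? no; or the taxpayer controls the paying entity? no. So the taxpayer is a Restricted Taxpayer.
Under section 1: the taxpayer keeps adequate books and records? yes; and the income arises from sources within the territory? yes; and the taxpayer is registered for indirect tax? no. So the taxpayer is not a Relevant Filer.
Under section 2: Restricted Taxpayer (section 3)? yes; or Relevant Filer (section 1)? no. So the taxpayer is a Class-G Taxpayer.
Under section 7: Tier V Trader (section 5)? no; and Class-G Taxpayer (section 2)? yes; and the taxpayer has made a valid election under the simplified scheme? yes. So the taxpayer is not a Critical Resident.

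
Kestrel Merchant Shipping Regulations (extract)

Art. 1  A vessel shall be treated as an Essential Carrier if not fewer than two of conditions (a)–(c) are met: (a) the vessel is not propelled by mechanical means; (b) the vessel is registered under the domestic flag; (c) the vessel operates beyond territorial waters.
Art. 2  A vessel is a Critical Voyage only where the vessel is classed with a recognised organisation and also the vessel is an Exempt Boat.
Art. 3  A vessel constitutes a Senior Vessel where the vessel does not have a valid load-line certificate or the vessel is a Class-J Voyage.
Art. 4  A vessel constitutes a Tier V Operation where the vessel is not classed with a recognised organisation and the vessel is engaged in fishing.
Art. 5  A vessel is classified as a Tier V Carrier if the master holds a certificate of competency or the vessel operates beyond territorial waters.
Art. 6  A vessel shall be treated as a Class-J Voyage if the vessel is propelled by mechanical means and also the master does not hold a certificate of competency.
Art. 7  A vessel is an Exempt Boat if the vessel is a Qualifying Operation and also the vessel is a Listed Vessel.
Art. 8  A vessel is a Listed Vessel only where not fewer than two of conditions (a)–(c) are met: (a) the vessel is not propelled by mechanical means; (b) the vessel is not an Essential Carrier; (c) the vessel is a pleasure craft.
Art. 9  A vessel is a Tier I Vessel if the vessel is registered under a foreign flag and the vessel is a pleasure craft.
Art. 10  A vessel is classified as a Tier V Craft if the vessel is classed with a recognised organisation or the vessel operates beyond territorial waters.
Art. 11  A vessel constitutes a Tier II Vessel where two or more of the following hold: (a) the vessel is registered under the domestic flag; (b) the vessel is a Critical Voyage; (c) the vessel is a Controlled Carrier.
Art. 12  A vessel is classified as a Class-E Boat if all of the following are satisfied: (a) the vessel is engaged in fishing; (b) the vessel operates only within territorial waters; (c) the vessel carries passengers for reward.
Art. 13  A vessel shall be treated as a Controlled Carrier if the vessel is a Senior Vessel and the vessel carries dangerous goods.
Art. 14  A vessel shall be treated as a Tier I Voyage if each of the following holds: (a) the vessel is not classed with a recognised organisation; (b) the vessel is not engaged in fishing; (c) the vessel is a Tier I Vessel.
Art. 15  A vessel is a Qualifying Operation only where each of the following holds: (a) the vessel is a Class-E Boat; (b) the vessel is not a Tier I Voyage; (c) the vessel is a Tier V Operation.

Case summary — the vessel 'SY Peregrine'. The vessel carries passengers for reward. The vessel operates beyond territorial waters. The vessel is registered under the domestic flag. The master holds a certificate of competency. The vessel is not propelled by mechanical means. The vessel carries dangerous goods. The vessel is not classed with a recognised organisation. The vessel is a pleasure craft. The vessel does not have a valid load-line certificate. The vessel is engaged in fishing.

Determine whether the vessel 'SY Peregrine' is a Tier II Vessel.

article 12 — Class-E Boat: [the vessel is engaged in fishing? yes] AND [the vessel operates only within territorial waters? no] AND [the vessel carries passengers for reward? yes] → not satisfied.
article 9 — Tier I Vessel: [the vessel is registered under a foreign flag? no] AND [the vessel is a pleasure craft? yes] → not satisfied.
article 14 — Tier I Voyage: [the vessel is not classed with a recognised organisation? yes] AND [the vessel is not engaged in fishing? no] AND [Tier I Vessel (article 9)? no] → not satisfied.
article 4 — Tier V Operation: [the vessel is not classed with a recognised organisation? yes] AND [the vessel is engaged in fishing? yes] → satisfied.
article 15 — Qualifying Operation: [Class-E Boat (article 12)? no] AND [not a Tier I Voyage (article 14)? yes] AND [Tier V Operation (article 4)? yes] → not satisfied.
article 1 — Essential Carrier: the vessel is not propelled by mechanical means? yes; the vessel is registered under the domestic flag? yes; the vessel operates beyond territorial waters? yes — 3 of 3 hold (need ≥2) → satisfied.
article 8 — Listed Vessel: the vessel is not propelled by mechanical means? yes; not an Essential Carrier (article 1)? no; the vessel is a pleasure craft? yes — 2 of 3 hold (need ≥2) → satisfied.
article 7 — Exempt Boat: [Qualifying Operation (article 15)? no] AND [Listed Vessel (article 8)? yes] → not satisfied.
article 2 — Critical Voyage: [the vessel is classed with a recognised organisation? no] AND [Exempt Boat (article 7)? no] → not satisfied.
article 6 — Class-J Voyage: [the vessel is propelled by mechanical means? no] AND [the master does not hold a certificate of competency? no] → not satisfied.
article 3 — Senior Vessel: [the vessel does not have a valid load-line certificate? yes] OR [Class-J Voyage (article 6)? no] → satisfied.
article 13 — Controlled Carrier: [Senior Vessel (article 3)? yes] AND [the vessel carries dangerous goods? yes] → satisfied.
article 11 — Tier II Vessel: the vessel is registered under the domestic flag? yes; Critical Voyage (article 2)? no; Controlled Carrier (article 13)? yes — 2 of 3 hold (need ≥2) → satisfied.

Yes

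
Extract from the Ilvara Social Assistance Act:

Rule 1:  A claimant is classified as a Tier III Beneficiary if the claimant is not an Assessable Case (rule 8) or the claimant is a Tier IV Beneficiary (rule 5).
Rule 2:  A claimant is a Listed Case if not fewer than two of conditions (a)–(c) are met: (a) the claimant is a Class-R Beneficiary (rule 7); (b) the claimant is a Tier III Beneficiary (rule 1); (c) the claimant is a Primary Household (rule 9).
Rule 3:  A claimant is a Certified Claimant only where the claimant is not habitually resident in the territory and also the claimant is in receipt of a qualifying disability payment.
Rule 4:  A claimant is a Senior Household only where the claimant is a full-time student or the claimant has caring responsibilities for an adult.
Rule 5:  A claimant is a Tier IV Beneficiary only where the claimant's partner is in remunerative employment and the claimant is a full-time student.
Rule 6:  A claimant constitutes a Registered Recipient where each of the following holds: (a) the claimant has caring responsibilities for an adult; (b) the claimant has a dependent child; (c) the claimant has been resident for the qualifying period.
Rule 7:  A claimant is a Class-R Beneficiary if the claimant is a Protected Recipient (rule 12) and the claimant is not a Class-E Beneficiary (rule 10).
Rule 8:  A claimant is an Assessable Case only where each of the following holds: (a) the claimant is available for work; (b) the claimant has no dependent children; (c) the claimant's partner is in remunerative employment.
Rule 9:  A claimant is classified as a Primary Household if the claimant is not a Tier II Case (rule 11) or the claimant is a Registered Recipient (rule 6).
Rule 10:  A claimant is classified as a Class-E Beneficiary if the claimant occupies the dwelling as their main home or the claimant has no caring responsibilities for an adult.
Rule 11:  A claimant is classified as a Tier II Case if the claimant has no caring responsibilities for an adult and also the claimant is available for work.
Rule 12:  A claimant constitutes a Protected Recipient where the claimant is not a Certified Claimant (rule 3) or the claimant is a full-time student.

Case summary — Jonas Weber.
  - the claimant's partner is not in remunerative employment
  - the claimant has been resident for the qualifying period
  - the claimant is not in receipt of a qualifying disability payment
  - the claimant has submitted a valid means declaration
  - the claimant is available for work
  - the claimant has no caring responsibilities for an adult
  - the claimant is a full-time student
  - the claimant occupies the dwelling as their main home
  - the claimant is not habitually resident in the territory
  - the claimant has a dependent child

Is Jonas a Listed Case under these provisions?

rule 3 — Certified Claimant: [the claimant is not habitually resident in the territory? yes] AND [the claimant is in receipt of a qualifying disability payment? no] → not satisfied.
rule 12 — Protected Recipient: [not a Certified Claimant (rule 3)? yes] OR [the claimant is a full-time student? yes] → satisfied.
rule 10 — Class-E Beneficiary: [the claimant occupies the dwelling as their main home? yes] OR [the claimant has no caring responsibilities for an adult? yes] → satisfied.
rule 7 — Class-R Beneficiary: [Protected Recipient (rule 12)? yes] AND [not a Class-E Beneficiary (rule 10)? no] → not satisfied.
rule 8 — Assessable Case: [the claimant is available for work? yes] AND [the claimant has no dependent children? no] AND [the claimant's partner is in remunerative employment? no] → not satisfied.
rule 5 — Tier IV Beneficiary: [the claimant's partner is in remunerative employment? no] AND [the claimant is a full-time student? yes] → not satisfied.
rule 1 — Tier III Beneficiary: [not an Assessable Case (rule 8)? yes] OR [Tier IV Beneficiary (rule 5)? no] → satisfied.
rule 11 — Tier II Case: [the claimant has no caring responsibilities for an adult? yes] AND [the claimant is available for work? yes] → satisfied.
rule 6 — Registered Recipient: [the claimant has caring responsibilities for an adult? no] AND [the claimant has a dependent child? yes] AND [the claimant has been resident for the qualifying period? yes] → not satisfied.
rule 9 — Primary Household: [not a Tier II Case (rule 11)? no] OR [Registered Recipient (rule 6)? no] → not satisfied.
rule 2 — Listed Case: Class-R Beneficiary (rule 7)? no; Tier III Beneficiary (rule 1)? yes; Primary Household (rule 9)? no — 1 of 3 hold (need ≥2) → not satisfied.

No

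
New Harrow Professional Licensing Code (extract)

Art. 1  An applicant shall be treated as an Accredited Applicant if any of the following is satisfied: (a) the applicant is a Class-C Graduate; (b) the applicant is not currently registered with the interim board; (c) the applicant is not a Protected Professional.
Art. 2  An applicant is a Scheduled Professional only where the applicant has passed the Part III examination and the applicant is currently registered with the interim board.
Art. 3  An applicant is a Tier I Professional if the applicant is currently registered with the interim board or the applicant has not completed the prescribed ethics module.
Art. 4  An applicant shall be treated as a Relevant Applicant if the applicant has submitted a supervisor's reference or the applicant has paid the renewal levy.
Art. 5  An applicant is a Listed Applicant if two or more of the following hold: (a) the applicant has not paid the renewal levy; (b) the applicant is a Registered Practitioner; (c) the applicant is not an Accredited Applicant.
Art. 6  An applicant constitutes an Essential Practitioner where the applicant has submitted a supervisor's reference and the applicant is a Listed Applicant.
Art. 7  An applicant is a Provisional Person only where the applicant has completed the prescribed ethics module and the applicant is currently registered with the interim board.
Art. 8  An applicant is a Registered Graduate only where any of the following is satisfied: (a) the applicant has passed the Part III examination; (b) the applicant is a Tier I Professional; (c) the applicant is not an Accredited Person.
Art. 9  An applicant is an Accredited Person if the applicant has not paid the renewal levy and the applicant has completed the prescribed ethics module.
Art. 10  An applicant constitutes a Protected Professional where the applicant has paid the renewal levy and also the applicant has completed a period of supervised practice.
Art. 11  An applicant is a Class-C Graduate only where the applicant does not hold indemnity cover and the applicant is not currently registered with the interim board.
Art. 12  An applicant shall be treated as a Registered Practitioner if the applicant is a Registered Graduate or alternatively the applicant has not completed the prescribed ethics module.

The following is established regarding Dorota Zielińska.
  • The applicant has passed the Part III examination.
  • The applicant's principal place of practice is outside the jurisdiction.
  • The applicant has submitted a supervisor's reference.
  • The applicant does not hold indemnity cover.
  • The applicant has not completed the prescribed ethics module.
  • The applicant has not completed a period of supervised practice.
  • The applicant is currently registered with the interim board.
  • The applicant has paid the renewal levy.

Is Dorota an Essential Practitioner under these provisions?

Under article 3: the applicant is currently registered with the interim board? yes; or the applicant has not completed the prescribed ethics module? yes. So the applicant is a Tier I Professional.
Under article 9: the applicant has not paid the renewal levy? no; and the applicant has completed the prescribed ethics module? no. So the applicant is not an Accredited Person.
Under article 8: the applicant has passed the Part III examination? yes; or Tier I Professional (article 3)? yes; or not an Accredited Person (article 9)? yes. So the applicant is a Registered Graduate.
Under article 12: Registered Graduate (article 8)? yes; or the applicant has not completed the prescribed ethics module? yes. So the applicant is a Registered Practitioner.
Under article 11: the applicant does not hold indemnity cover? yes; and the applicant is not currently registered with the interim board? no. So the applicant is not a Class-C Graduate.
Under article 10: the applicant has paid the renewal levy? yes; and the applicant has completed a period of supervised practice? no. So the applicant is not a Protected Professional.
Under article 1: Class-C Graduate (article 11)? no; or the applicant is not currently registered with the interim board? no; or not a Protected Professional (article 10)? yes. So the applicant is an Accredited Applicant.
Under article 5: the applicant has not paid the renewal levy? no; Registered Practitioner (article 12)? yes; not an Accredited Applicant (article 1)? no — 1 of 3 hold (need ≥2) → not satisfied.
Under article 6: the applicant has submitted a supervisor's reference? yes; and Listed Applicant (article 5)? no. So the applicant is not an Essential Practitioner.

No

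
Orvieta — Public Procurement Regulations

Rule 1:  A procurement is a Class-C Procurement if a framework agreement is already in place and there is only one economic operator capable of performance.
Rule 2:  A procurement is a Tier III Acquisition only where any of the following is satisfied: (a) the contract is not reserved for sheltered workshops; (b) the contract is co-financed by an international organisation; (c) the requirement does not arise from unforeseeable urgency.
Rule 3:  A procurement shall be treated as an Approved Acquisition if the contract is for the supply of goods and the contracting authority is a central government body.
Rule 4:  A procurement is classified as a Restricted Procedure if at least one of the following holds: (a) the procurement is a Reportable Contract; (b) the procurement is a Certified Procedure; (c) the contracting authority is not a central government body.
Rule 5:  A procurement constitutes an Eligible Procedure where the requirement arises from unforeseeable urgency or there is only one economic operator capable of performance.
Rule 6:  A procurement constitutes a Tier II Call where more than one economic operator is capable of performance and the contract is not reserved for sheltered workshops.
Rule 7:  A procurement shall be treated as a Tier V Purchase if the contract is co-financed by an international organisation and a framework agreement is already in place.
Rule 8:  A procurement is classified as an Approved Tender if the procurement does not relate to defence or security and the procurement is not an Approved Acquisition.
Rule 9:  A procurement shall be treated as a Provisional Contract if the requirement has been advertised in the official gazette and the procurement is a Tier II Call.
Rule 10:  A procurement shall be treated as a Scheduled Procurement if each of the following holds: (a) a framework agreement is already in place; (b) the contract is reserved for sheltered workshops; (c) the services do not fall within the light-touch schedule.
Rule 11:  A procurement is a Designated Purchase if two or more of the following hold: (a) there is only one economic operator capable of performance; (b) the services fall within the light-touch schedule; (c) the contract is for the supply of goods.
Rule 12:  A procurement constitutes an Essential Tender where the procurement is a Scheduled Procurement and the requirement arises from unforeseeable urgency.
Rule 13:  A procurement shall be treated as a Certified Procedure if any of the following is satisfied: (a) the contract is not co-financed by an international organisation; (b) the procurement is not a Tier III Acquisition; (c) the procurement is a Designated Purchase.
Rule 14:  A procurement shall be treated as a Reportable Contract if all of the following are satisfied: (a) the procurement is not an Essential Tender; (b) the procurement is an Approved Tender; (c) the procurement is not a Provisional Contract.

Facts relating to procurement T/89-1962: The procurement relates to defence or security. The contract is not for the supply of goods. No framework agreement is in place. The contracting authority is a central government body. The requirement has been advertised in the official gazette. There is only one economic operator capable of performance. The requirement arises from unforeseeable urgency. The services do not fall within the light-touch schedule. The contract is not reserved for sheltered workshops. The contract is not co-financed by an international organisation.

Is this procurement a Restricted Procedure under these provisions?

rule 10 — Scheduled Procurement: [a framework agreement is already in place? no] AND [the contract is reserved for sheltered workshops? no] AND [the services do not fall within the light-touch schedule? yes] → not satisfied.
rule 12 — Essential Tender: [Scheduled Procurement (rule 10)? no] AND [the requirement arises from unforeseeable urgency? yes] → not satisfied.
rule 3 — Approved Acquisition: [the contract is for the supply of goods? no] AND [the contracting authority is a central government body? yes] → not satisfied.
rule 8 — Approved Tender: [the procurement does not relate to defence or security? no] AND [not an Approved Acquisition (rule 3)? yes] → not satisfied.
rule 6 — Tier II Call: [more than one economic operator is capable of performance? no] AND [the contract is not reserved for sheltered workshops? yes] → not satisfied.
rule 9 — Provisional Contract: [the requirement has been advertised in the official gazette? yes] AND [Tier II Call (rule 6)? no] → not satisfied.
rule 14 — Reportable Contract: [not an Essential Tender (rule 12)? yes] AND [Approved Tender (rule 8)? no] AND [not a Provisional Contract (rule 9)? yes] → not satisfied.
rule 2 — Tier III Acquisition: [the contract is not reserved for sheltered workshops? yes] OR [the contract is co-financed by an international organisation? no] OR [the requirement does not arise from unforeseeable urgency? no] → satisfied.
rule 11 — Designated Purchase: there is only one economic operator capable of performance? yes; the services fall within the light-touch schedule? no; the contract is for the supply of goods? no — 1 of 3 hold (need ≥2) → not satisfied.
rule 13 — Certified Procedure: [the contract is not co-financed by an international organisation? yes] OR [not a Tier III Acquisition (rule 2)? no] OR [Designated Purchase (rule 11)? no] → satisfied.
rule 4 — Restricted Procedure: [Reportable Contract (rule 14)? no] OR [Certified Procedure (rule 13)? yes] OR [the contracting authority is not a central government body? no] → satisfied.

Yes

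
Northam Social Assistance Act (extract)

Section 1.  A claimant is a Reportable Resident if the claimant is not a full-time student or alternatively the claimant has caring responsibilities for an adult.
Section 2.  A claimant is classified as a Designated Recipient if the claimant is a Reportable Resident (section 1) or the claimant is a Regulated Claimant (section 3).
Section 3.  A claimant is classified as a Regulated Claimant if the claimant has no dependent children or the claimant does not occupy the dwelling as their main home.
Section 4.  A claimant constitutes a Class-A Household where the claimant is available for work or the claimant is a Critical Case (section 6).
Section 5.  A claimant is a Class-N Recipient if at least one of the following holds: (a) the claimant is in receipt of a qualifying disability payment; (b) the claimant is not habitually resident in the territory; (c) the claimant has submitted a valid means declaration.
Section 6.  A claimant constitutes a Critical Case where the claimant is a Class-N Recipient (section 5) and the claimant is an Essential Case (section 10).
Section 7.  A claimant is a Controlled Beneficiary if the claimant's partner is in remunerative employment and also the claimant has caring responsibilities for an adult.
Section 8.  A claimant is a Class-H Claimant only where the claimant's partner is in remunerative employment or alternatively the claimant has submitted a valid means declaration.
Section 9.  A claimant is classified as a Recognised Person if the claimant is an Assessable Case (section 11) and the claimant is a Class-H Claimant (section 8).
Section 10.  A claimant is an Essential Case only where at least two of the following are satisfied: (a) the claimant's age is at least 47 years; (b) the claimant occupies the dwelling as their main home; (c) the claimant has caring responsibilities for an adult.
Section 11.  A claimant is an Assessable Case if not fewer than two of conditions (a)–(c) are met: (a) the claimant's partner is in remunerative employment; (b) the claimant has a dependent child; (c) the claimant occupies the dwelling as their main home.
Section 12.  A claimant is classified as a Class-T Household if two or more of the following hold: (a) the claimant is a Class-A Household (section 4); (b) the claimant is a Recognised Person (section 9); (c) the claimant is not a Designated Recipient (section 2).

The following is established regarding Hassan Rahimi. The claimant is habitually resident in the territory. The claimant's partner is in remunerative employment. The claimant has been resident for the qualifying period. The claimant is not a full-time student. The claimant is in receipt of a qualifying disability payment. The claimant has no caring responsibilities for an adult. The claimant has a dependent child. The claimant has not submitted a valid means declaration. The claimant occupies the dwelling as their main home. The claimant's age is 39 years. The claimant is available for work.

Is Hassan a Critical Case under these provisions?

section 5 — Class-N Recipient: [the claimant is in receipt of a qualifying disability payment? yes] OR [the claimant is not habitually resident in the territory? no] OR [the claimant has submitted a valid means declaration? no] → satisfied.
section 10 — Essential Case: claimant's age: 39 years ≥ 47 years? no; the claimant occupies the dwelling as their main home? yes; the claimant has caring responsibilities for an adult? no — 1 of 3 hold (need ≥2) → not satisfied.
section 6 — Critical Case: [Class-N Recipient (section 5)? yes] AND [Essential Case (section 10)? no] → not satisfied.

No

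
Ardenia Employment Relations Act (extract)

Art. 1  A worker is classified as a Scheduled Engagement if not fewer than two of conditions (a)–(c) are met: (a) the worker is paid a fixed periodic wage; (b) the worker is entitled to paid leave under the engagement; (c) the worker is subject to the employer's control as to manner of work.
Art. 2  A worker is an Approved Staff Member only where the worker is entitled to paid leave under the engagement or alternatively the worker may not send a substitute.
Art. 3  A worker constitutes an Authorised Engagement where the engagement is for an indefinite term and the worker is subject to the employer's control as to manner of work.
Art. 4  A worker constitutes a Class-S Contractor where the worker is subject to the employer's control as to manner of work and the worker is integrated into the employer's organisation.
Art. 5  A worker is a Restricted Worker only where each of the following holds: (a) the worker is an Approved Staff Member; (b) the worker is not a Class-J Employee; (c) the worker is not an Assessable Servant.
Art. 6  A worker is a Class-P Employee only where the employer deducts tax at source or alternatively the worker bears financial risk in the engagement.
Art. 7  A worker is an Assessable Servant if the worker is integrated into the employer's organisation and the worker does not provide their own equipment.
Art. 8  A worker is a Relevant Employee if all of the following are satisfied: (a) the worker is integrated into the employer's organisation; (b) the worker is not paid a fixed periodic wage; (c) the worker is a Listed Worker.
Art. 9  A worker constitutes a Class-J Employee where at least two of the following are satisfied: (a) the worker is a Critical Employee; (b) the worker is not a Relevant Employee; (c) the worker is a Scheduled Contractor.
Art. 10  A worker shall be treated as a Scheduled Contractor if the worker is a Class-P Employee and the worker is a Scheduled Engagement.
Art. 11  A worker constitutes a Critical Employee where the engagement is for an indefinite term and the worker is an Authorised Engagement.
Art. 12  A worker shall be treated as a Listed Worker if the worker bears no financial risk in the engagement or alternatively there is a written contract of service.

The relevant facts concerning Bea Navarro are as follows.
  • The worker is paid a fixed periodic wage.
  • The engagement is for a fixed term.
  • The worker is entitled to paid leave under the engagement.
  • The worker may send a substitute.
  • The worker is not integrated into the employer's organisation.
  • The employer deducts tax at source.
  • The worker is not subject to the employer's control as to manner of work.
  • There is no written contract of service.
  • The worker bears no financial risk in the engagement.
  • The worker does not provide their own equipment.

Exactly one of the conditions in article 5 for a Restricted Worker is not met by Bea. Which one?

Class-J Employee

article 2 — Approved Staff Member: [the worker is entitled to paid leave under the engagement? yes] OR [the worker may not send a substitute? no] → satisfied.
article 3 — Authorised Engagement: [the engagement is for an indefinite term? no] AND [the worker is subject to the employer's control as to manner of work? no] → not satisfied.
article 11 — Critical Employee: [the engagement is for an indefinite term? no] AND [Authorised Engagement (article 3)? no] → not satisfied.
article 12 — Listed Worker: [the worker bears no financial risk in the engagement? yes] OR [there is a written contract of service? no] → satisfied.
article 8 — Relevant Employee: [the worker is integrated into the employer's organisation? no] AND [the worker is not paid a fixed periodic wage? no] AND [Listed Worker (article 12)? yes] → not satisfied.
article 6 — Class-P Employee: [the employer deducts tax at source? yes] OR [the worker bears financial risk in the engagement? no] → satisfied.
article 1 — Scheduled Engagement: the worker is paid a fixed periodic wage? yes; the worker is entitled to paid leave under the engagement? yes; the worker is subject to the employer's control as to manner of work? no — 2 of 3 hold (need ≥2) → satisfied.
article 10 — Scheduled Contractor: [Class-P Employee (article 6)? yes] AND [Scheduled Engagement (article 1)? yes] → satisfied.
article 9 — Class-J Employee: Critical Employee (article 11)? no; not a Relevant Employee (article 8)? yes; Scheduled Contractor (article 10)? yes — 2 of 3 hold (need ≥2) → satisfied.
article 7 — Assessable Servant: [the worker is integrated into the employer's organisation? no] AND [the worker does not provide their own equipment? yes] → not satisfied.
article 5 — Restricted Worker: [Approved Staff Member (article 2)? yes] AND [not a Class-J Employee (article 9)? no] AND [not an Assessable Servant (article 7)? yes] → not satisfied.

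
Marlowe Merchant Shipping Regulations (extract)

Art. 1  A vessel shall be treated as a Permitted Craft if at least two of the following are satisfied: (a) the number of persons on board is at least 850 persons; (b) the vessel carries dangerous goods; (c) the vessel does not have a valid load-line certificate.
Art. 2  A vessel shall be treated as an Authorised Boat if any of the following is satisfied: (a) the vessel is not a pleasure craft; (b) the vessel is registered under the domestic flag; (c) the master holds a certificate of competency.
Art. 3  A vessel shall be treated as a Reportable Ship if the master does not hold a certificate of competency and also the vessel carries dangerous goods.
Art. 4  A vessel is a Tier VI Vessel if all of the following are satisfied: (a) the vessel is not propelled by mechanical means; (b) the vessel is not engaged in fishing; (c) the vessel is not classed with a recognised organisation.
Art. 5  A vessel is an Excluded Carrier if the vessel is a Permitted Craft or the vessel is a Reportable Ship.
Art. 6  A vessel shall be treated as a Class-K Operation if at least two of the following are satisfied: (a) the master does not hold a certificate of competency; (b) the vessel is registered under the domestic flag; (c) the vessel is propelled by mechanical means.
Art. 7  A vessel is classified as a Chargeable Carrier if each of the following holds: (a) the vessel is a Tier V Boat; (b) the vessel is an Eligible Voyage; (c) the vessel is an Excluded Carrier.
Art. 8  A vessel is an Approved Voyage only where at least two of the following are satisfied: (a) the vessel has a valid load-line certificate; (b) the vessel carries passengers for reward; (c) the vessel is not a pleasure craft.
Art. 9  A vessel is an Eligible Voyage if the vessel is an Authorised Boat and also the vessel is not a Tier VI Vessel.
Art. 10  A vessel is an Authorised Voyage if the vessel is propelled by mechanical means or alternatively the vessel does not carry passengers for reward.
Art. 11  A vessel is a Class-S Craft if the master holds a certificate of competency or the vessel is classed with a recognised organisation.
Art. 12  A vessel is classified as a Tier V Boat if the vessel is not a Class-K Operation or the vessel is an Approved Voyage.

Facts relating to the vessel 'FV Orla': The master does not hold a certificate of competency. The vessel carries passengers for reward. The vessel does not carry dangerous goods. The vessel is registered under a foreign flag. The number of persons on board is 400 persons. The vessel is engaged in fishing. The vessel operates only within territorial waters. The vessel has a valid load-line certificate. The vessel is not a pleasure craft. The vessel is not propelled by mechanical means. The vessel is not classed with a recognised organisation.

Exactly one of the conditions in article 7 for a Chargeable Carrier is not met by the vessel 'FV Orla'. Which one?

article 6 — Class-K Operation: the master does not hold a certificate of competency? yes; the vessel is registered under the domestic flag? no; the vessel is propelled by mechanical means? no — 1 of 3 hold (need ≥2) → not satisfied.
article 8 — Approved Voyage: the vessel has a valid load-line certificate? yes; the vessel carries passengers for reward? yes; the vessel is not a pleasure craft? yes — 3 of 3 hold (need ≥2) → satisfied.
article 12 — Tier V Boat: [not a Class-K Operation (article 6)? yes] OR [Approved Voyage (article 8)? yes] → satisfied.
article 2 — Authorised Boat: [the vessel is not a pleasure craft? yes] OR [the vessel is registered under the domestic flag? no] OR [the master holds a certificate of competency? no] → satisfied.
article 4 — Tier VI Vessel: [the vessel is not propelled by mechanical means? yes] AND [the vessel is not engaged in fishing? no] AND [the vessel is not classed with a recognised organisation? yes] → not satisfied.
article 9 — Eligible Voyage: [Authorised Boat (article 2)? yes] AND [not a Tier VI Vessel (article 4)? yes] → satisfied.
article 1 — Permitted Craft: number of persons on board: 400 persons ≥ 850 persons? no; the vessel carries dangerous goods? no; the vessel does not have a valid load-line certificate? no — 0 of 3 hold (need ≥2) → not satisfied.
article 3 — Reportable Ship: [the master does not hold a certificate of competency? yes] AND [the vessel carries dangerous goods? no] → not satisfied.
article 5 — Excluded Carrier: [Permitted Craft (article 1)? no] OR [Reportable Ship (article 3)? no] → not satisfied.
article 7 — Chargeable Carrier: [Tier V Boat (article 12)? yes] AND [Eligible Voyage (article 9)? yes] AND [Excluded Carrier (article 5)? no] → not satisfied.

Excluded Carrier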